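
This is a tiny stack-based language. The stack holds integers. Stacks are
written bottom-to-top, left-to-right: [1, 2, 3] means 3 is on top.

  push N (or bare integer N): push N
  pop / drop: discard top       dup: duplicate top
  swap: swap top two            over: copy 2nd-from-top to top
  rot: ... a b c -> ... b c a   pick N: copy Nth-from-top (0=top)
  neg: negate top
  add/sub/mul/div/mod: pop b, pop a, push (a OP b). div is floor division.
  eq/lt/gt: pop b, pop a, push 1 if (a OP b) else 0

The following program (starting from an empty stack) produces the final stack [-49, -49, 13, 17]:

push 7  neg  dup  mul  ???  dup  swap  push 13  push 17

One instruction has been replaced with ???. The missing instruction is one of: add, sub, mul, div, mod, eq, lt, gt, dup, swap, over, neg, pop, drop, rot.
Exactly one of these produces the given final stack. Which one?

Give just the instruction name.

Stack before ???: [49]
Stack after ???:  [-49]
The instruction that transforms [49] -> [-49] is: neg

Answer: neg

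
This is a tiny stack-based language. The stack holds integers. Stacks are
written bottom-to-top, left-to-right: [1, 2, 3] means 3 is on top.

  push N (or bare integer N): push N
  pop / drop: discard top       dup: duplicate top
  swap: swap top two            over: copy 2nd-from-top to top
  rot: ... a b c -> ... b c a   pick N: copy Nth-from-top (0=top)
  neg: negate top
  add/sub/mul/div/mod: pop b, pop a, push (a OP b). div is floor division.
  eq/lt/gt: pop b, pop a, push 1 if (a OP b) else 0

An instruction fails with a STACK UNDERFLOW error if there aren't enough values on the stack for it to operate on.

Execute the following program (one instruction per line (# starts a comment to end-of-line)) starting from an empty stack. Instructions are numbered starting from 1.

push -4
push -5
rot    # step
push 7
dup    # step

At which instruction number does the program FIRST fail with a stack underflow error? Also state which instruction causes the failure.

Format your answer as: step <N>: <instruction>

Answer: step 3: rot

Derivation:
Step 1 ('push -4'): stack = [-4], depth = 1
Step 2 ('push -5'): stack = [-4, -5], depth = 2
Step 3 ('rot'): needs 3 value(s) but depth is 2 — STACK UNDERFLOW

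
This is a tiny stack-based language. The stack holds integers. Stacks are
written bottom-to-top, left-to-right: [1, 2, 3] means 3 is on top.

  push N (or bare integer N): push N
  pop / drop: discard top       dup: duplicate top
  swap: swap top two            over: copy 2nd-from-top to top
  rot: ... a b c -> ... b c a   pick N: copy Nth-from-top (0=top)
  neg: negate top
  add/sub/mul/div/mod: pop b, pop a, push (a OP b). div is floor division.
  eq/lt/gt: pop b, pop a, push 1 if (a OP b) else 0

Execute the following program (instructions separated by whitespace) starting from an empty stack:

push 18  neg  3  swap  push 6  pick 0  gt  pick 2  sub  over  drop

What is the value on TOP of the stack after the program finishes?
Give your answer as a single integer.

After 'push 18': [18]
After 'neg': [-18]
After 'push 3': [-18, 3]
After 'swap': [3, -18]
After 'push 6': [3, -18, 6]
After 'pick 0': [3, -18, 6, 6]
After 'gt': [3, -18, 0]
After 'pick 2': [3, -18, 0, 3]
After 'sub': [3, -18, -3]
After 'over': [3, -18, -3, -18]
After 'drop': [3, -18, -3]

Answer: -3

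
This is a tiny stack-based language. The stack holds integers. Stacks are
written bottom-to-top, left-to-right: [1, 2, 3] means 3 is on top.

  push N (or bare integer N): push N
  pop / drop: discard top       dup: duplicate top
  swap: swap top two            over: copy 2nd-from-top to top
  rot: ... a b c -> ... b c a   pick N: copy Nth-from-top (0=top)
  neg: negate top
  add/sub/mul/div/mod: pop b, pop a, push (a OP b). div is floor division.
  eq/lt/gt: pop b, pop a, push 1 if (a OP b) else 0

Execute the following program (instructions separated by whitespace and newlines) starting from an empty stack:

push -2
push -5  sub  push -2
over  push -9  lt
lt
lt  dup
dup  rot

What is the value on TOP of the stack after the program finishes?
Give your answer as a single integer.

After 'push -2': [-2]
After 'push -5': [-2, -5]
After 'sub': [3]
After 'push -2': [3, -2]
After 'over': [3, -2, 3]
After 'push -9': [3, -2, 3, -9]
After 'lt': [3, -2, 0]
After 'lt': [3, 1]
After 'lt': [0]
After 'dup': [0, 0]
After 'dup': [0, 0, 0]
After 'rot': [0, 0, 0]

Answer: 0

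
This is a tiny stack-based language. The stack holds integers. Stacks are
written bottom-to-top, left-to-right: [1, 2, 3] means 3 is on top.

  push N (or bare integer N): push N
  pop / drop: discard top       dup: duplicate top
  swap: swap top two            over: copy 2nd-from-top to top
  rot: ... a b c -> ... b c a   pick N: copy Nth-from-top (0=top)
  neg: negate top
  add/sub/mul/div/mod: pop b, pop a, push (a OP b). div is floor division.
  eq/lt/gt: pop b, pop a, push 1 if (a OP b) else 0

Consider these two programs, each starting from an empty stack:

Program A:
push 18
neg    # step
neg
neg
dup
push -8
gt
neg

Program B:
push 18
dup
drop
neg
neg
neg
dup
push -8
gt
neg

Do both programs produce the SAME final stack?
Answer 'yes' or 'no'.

Program A trace:
  After 'push 18': [18]
  After 'neg': [-18]
  After 'neg': [18]
  After 'neg': [-18]
  After 'dup': [-18, -18]
  After 'push -8': [-18, -18, -8]
  After 'gt': [-18, 0]
  After 'neg': [-18, 0]
Program A final stack: [-18, 0]

Program B trace:
  After 'push 18': [18]
  After 'dup': [18, 18]
  After 'drop': [18]
  After 'neg': [-18]
  After 'neg': [18]
  After 'neg': [-18]
  After 'dup': [-18, -18]
  After 'push -8': [-18, -18, -8]
  After 'gt': [-18, 0]
  After 'neg': [-18, 0]
Program B final stack: [-18, 0]
Same: yes

Answer: yes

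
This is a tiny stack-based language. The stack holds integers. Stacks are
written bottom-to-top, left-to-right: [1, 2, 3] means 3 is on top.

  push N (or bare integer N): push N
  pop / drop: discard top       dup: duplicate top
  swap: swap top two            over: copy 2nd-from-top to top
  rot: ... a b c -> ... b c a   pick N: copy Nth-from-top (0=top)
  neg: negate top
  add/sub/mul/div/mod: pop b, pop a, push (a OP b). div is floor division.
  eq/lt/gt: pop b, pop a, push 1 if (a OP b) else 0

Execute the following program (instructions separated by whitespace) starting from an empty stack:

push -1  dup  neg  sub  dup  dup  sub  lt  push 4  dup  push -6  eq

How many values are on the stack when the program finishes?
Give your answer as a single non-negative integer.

Answer: 3

Derivation:
After 'push -1': stack = [-1] (depth 1)
After 'dup': stack = [-1, -1] (depth 2)
After 'neg': stack = [-1, 1] (depth 2)
After 'sub': stack = [-2] (depth 1)
After 'dup': stack = [-2, -2] (depth 2)
After 'dup': stack = [-2, -2, -2] (depth 3)
After 'sub': stack = [-2, 0] (depth 2)
After 'lt': stack = [1] (depth 1)
After 'push 4': stack = [1, 4] (depth 2)
After 'dup': stack = [1, 4, 4] (depth 3)
After 'push -6': stack = [1, 4, 4, -6] (depth 4)
After 'eq': stack = [1, 4, 0] (depth 3)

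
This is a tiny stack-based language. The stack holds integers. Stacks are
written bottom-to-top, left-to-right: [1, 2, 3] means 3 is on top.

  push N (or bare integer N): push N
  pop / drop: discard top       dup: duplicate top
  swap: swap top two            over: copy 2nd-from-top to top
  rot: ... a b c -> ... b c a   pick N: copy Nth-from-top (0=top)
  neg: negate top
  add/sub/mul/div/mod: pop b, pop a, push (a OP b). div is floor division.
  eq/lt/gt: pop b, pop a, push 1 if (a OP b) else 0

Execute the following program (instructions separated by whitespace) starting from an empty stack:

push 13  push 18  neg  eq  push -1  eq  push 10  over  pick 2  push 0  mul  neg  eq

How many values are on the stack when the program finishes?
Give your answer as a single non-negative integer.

Answer: 3

Derivation:
After 'push 13': stack = [13] (depth 1)
After 'push 18': stack = [13, 18] (depth 2)
After 'neg': stack = [13, -18] (depth 2)
After 'eq': stack = [0] (depth 1)
After 'push -1': stack = [0, -1] (depth 2)
After 'eq': stack = [0] (depth 1)
After 'push 10': stack = [0, 10] (depth 2)
After 'over': stack = [0, 10, 0] (depth 3)
After 'pick 2': stack = [0, 10, 0, 0] (depth 4)
After 'push 0': stack = [0, 10, 0, 0, 0] (depth 5)
After 'mul': stack = [0, 10, 0, 0] (depth 4)
After 'neg': stack = [0, 10, 0, 0] (depth 4)
After 'eq': stack = [0, 10, 1] (depth 3)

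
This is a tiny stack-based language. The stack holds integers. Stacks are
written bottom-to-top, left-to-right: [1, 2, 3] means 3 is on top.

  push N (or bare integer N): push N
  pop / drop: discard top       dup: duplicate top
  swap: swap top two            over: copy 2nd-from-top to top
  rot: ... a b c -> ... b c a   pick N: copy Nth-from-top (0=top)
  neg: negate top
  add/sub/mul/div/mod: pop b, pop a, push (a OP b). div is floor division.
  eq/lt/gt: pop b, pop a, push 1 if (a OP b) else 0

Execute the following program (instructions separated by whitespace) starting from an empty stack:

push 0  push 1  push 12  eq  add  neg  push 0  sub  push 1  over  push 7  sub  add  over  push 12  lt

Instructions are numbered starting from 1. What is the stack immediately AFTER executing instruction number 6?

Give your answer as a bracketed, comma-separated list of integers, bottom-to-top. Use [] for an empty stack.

Answer: [0]

Derivation:
Step 1 ('push 0'): [0]
Step 2 ('push 1'): [0, 1]
Step 3 ('push 12'): [0, 1, 12]
Step 4 ('eq'): [0, 0]
Step 5 ('add'): [0]
Step 6 ('neg'): [0]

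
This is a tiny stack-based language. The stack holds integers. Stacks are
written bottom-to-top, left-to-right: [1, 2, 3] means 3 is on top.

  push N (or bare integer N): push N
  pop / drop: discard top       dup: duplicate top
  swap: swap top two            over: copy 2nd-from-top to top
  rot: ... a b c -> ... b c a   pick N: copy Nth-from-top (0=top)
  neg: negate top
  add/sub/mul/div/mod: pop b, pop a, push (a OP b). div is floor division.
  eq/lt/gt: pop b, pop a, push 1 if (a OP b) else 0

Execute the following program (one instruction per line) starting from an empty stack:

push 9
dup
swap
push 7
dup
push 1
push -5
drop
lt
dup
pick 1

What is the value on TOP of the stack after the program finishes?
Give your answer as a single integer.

Answer: 0

Derivation:
After 'push 9': [9]
After 'dup': [9, 9]
After 'swap': [9, 9]
After 'push 7': [9, 9, 7]
After 'dup': [9, 9, 7, 7]
After 'push 1': [9, 9, 7, 7, 1]
After 'push -5': [9, 9, 7, 7, 1, -5]
After 'drop': [9, 9, 7, 7, 1]
After 'lt': [9, 9, 7, 0]
After 'dup': [9, 9, 7, 0, 0]
After 'pick 1': [9, 9, 7, 0, 0, 0]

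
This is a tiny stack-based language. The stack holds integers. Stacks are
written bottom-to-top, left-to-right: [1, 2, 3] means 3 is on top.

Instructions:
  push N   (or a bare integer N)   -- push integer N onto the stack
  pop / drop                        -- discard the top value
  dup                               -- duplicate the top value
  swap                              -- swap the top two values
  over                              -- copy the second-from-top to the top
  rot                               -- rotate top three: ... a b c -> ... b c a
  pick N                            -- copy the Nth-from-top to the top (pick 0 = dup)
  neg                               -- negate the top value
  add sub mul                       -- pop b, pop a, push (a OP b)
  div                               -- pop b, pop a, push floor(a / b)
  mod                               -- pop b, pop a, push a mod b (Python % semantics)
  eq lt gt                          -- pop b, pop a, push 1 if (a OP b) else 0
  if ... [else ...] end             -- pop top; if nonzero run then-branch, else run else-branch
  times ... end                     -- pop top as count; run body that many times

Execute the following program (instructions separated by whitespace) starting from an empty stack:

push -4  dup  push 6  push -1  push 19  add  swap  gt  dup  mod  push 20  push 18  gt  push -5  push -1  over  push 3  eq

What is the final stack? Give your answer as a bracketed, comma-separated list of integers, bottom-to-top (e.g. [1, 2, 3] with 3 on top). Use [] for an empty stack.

Answer: [-4, -4, 0, 1, -5, -1, 0]

Derivation:
After 'push -4': [-4]
After 'dup': [-4, -4]
After 'push 6': [-4, -4, 6]
After 'push -1': [-4, -4, 6, -1]
After 'push 19': [-4, -4, 6, -1, 19]
After 'add': [-4, -4, 6, 18]
After 'swap': [-4, -4, 18, 6]
After 'gt': [-4, -4, 1]
After 'dup': [-4, -4, 1, 1]
After 'mod': [-4, -4, 0]
After 'push 20': [-4, -4, 0, 20]
After 'push 18': [-4, -4, 0, 20, 18]
After 'gt': [-4, -4, 0, 1]
After 'push -5': [-4, -4, 0, 1, -5]
After 'push -1': [-4, -4, 0, 1, -5, -1]
After 'over': [-4, -4, 0, 1, -5, -1, -5]
After 'push 3': [-4, -4, 0, 1, -5, -1, -5, 3]
After 'eq': [-4, -4, 0, 1, -5, -1, 0]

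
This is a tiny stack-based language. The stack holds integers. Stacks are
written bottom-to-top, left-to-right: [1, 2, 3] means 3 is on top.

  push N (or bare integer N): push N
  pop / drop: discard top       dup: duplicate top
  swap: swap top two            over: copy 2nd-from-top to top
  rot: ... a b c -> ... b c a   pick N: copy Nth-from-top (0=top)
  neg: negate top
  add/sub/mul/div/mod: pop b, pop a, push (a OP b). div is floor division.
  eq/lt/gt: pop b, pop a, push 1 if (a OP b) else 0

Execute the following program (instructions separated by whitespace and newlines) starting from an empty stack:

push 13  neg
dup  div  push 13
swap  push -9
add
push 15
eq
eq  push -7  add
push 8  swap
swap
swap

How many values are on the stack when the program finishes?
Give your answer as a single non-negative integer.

Answer: 2

Derivation:
After 'push 13': stack = [13] (depth 1)
After 'neg': stack = [-13] (depth 1)
After 'dup': stack = [-13, -13] (depth 2)
After 'div': stack = [1] (depth 1)
After 'push 13': stack = [1, 13] (depth 2)
After 'swap': stack = [13, 1] (depth 2)
After 'push -9': stack = [13, 1, -9] (depth 3)
After 'add': stack = [13, -8] (depth 2)
After 'push 15': stack = [13, -8, 15] (depth 3)
After 'eq': stack = [13, 0] (depth 2)
After 'eq': stack = [0] (depth 1)
After 'push -7': stack = [0, -7] (depth 2)
After 'add': stack = [-7] (depth 1)
After 'push 8': stack = [-7, 8] (depth 2)
After 'swap': stack = [8, -7] (depth 2)
After 'swap': stack = [-7, 8] (depth 2)
After 'swap': stack = [8, -7] (depth 2)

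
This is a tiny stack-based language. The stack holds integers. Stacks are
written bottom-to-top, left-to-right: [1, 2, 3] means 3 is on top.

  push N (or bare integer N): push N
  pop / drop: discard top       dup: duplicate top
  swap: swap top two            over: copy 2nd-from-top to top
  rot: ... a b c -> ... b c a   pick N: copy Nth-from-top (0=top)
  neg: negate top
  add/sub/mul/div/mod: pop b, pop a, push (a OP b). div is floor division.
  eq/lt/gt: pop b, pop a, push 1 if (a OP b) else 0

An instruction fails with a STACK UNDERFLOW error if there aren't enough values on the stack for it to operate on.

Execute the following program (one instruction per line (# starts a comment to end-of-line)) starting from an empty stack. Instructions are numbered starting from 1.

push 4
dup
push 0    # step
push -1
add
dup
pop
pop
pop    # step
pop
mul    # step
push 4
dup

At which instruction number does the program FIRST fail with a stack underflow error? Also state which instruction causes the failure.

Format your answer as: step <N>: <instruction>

Step 1 ('push 4'): stack = [4], depth = 1
Step 2 ('dup'): stack = [4, 4], depth = 2
Step 3 ('push 0'): stack = [4, 4, 0], depth = 3
Step 4 ('push -1'): stack = [4, 4, 0, -1], depth = 4
Step 5 ('add'): stack = [4, 4, -1], depth = 3
Step 6 ('dup'): stack = [4, 4, -1, -1], depth = 4
Step 7 ('pop'): stack = [4, 4, -1], depth = 3
Step 8 ('pop'): stack = [4, 4], depth = 2
Step 9 ('pop'): stack = [4], depth = 1
Step 10 ('pop'): stack = [], depth = 0
Step 11 ('mul'): needs 2 value(s) but depth is 0 — STACK UNDERFLOW

Answer: step 11: mul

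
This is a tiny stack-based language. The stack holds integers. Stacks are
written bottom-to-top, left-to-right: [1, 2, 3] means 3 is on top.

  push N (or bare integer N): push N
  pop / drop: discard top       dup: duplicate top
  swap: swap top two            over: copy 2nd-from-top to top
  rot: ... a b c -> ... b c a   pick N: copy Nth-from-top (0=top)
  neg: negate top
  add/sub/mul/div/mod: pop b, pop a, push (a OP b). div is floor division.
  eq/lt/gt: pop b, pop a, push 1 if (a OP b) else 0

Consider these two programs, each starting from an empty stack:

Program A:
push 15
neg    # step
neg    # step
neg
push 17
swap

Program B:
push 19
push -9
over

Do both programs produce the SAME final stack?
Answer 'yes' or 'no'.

Program A trace:
  After 'push 15': [15]
  After 'neg': [-15]
  After 'neg': [15]
  After 'neg': [-15]
  After 'push 17': [-15, 17]
  After 'swap': [17, -15]
Program A final stack: [17, -15]

Program B trace:
  After 'push 19': [19]
  After 'push -9': [19, -9]
  After 'over': [19, -9, 19]
Program B final stack: [19, -9, 19]
Same: no

Answer: no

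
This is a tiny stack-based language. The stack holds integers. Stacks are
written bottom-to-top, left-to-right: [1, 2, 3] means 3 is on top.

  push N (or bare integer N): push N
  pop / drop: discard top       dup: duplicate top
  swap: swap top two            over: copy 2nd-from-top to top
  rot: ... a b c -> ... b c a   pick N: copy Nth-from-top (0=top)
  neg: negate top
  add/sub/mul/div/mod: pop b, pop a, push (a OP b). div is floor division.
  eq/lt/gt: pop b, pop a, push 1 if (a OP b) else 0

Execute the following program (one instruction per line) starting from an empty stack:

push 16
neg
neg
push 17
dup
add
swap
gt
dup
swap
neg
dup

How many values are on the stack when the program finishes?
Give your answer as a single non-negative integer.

Answer: 3

Derivation:
After 'push 16': stack = [16] (depth 1)
After 'neg': stack = [-16] (depth 1)
After 'neg': stack = [16] (depth 1)
After 'push 17': stack = [16, 17] (depth 2)
After 'dup': stack = [16, 17, 17] (depth 3)
After 'add': stack = [16, 34] (depth 2)
After 'swap': stack = [34, 16] (depth 2)
After 'gt': stack = [1] (depth 1)
After 'dup': stack = [1, 1] (depth 2)
After 'swap': stack = [1, 1] (depth 2)
After 'neg': stack = [1, -1] (depth 2)
After 'dup': stack = [1, -1, -1] (depth 3)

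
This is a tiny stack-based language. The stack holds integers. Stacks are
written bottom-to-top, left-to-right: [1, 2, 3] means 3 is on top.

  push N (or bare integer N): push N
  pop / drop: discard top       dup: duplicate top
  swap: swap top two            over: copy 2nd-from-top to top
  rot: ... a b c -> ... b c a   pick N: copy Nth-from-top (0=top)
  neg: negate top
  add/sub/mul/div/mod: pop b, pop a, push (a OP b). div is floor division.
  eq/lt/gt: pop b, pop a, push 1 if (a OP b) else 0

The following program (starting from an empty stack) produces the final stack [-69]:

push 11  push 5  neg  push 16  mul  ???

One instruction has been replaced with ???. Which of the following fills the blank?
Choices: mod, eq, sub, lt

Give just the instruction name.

Stack before ???: [11, -80]
Stack after ???:  [-69]
Checking each choice:
  mod: MATCH
  eq: produces [0]
  sub: produces [91]
  lt: produces [0]


Answer: mod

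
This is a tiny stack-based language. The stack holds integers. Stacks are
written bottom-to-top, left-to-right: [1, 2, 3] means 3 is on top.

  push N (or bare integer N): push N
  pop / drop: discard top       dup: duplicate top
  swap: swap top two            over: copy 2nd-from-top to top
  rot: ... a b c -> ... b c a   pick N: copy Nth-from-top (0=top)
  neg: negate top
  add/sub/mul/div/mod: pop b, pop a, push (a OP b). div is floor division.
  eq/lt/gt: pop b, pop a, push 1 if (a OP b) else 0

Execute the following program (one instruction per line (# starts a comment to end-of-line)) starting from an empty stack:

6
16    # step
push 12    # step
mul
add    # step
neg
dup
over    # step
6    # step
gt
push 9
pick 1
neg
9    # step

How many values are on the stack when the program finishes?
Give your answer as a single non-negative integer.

Answer: 6

Derivation:
After 'push 6': stack = [6] (depth 1)
After 'push 16': stack = [6, 16] (depth 2)
After 'push 12': stack = [6, 16, 12] (depth 3)
After 'mul': stack = [6, 192] (depth 2)
After 'add': stack = [198] (depth 1)
After 'neg': stack = [-198] (depth 1)
After 'dup': stack = [-198, -198] (depth 2)
After 'over': stack = [-198, -198, -198] (depth 3)
After 'push 6': stack = [-198, -198, -198, 6] (depth 4)
After 'gt': stack = [-198, -198, 0] (depth 3)
After 'push 9': stack = [-198, -198, 0, 9] (depth 4)
After 'pick 1': stack = [-198, -198, 0, 9, 0] (depth 5)
After 'neg': stack = [-198, -198, 0, 9, 0] (depth 5)
After 'push 9': stack = [-198, -198, 0, 9, 0, 9] (depth 6)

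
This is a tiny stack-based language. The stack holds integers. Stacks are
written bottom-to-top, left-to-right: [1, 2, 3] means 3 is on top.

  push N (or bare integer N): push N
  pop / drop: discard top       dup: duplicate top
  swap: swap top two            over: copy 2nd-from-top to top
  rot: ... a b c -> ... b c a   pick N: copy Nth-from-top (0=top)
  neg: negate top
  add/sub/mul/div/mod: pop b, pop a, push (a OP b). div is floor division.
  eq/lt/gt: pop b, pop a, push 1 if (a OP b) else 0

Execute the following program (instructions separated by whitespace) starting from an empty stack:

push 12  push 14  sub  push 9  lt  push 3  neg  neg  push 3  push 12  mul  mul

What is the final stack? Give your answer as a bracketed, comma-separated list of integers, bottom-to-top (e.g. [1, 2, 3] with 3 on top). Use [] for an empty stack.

After 'push 12': [12]
After 'push 14': [12, 14]
After 'sub': [-2]
After 'push 9': [-2, 9]
After 'lt': [1]
After 'push 3': [1, 3]
After 'neg': [1, -3]
After 'neg': [1, 3]
After 'push 3': [1, 3, 3]
After 'push 12': [1, 3, 3, 12]
After 'mul': [1, 3, 36]
After 'mul': [1, 108]

Answer: [1, 108]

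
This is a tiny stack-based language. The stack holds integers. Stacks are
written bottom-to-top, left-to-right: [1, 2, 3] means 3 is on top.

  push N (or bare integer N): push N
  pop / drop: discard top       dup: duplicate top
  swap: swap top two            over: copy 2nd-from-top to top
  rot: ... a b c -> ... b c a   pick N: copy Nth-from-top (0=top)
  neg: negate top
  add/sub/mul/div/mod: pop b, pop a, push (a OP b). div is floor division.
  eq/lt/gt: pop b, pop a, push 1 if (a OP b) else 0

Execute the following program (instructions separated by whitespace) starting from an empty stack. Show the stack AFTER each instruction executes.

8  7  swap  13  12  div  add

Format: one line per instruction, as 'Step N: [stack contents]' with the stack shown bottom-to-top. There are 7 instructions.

Step 1: [8]
Step 2: [8, 7]
Step 3: [7, 8]
Step 4: [7, 8, 13]
Step 5: [7, 8, 13, 12]
Step 6: [7, 8, 1]
Step 7: [7, 9]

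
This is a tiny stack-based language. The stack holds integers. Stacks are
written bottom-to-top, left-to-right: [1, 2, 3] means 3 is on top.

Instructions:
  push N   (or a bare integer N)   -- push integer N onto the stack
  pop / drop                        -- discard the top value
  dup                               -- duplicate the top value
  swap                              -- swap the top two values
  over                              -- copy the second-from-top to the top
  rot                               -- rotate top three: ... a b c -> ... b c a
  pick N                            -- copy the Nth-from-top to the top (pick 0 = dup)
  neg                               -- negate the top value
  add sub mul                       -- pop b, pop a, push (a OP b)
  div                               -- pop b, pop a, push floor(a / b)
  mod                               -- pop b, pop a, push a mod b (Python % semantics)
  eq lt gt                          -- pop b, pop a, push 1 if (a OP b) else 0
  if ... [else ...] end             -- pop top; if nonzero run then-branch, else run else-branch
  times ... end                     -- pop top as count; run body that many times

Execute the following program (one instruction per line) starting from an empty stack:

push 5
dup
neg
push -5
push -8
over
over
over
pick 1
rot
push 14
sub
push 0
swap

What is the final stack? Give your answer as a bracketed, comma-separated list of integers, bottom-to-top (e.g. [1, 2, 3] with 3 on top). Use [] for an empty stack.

After 'push 5': [5]
After 'dup': [5, 5]
After 'neg': [5, -5]
After 'push -5': [5, -5, -5]
After 'push -8': [5, -5, -5, -8]
After 'over': [5, -5, -5, -8, -5]
After 'over': [5, -5, -5, -8, -5, -8]
After 'over': [5, -5, -5, -8, -5, -8, -5]
After 'pick 1': [5, -5, -5, -8, -5, -8, -5, -8]
After 'rot': [5, -5, -5, -8, -5, -5, -8, -8]
After 'push 14': [5, -5, -5, -8, -5, -5, -8, -8, 14]
After 'sub': [5, -5, -5, -8, -5, -5, -8, -22]
After 'push 0': [5, -5, -5, -8, -5, -5, -8, -22, 0]
After 'swap': [5, -5, -5, -8, -5, -5, -8, 0, -22]

Answer: [5, -5, -5, -8, -5, -5, -8, 0, -22]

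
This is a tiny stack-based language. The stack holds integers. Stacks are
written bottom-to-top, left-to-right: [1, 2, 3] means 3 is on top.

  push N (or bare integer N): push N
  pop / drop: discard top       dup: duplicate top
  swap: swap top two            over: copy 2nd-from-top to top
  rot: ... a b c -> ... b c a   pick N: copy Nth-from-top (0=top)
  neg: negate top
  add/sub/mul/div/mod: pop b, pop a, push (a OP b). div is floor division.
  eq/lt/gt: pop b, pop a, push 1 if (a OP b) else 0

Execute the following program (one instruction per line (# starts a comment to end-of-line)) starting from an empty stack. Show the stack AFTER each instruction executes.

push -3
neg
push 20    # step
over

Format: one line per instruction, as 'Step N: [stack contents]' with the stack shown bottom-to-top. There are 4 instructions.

Step 1: [-3]
Step 2: [3]
Step 3: [3, 20]
Step 4: [3, 20, 3]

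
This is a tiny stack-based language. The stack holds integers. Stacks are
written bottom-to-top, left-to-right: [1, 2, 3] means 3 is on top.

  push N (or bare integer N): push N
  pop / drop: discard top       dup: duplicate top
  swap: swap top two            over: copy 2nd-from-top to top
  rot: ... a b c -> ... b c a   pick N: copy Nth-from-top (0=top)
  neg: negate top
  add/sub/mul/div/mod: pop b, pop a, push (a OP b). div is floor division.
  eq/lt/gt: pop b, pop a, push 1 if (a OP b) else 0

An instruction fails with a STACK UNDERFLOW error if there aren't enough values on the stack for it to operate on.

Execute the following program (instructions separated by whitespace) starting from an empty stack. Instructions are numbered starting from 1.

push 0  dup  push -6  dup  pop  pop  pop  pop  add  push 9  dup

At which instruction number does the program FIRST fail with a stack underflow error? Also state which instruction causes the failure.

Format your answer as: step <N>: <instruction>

Step 1 ('push 0'): stack = [0], depth = 1
Step 2 ('dup'): stack = [0, 0], depth = 2
Step 3 ('push -6'): stack = [0, 0, -6], depth = 3
Step 4 ('dup'): stack = [0, 0, -6, -6], depth = 4
Step 5 ('pop'): stack = [0, 0, -6], depth = 3
Step 6 ('pop'): stack = [0, 0], depth = 2
Step 7 ('pop'): stack = [0], depth = 1
Step 8 ('pop'): stack = [], depth = 0
Step 9 ('add'): needs 2 value(s) but depth is 0 — STACK UNDERFLOW

Answer: step 9: add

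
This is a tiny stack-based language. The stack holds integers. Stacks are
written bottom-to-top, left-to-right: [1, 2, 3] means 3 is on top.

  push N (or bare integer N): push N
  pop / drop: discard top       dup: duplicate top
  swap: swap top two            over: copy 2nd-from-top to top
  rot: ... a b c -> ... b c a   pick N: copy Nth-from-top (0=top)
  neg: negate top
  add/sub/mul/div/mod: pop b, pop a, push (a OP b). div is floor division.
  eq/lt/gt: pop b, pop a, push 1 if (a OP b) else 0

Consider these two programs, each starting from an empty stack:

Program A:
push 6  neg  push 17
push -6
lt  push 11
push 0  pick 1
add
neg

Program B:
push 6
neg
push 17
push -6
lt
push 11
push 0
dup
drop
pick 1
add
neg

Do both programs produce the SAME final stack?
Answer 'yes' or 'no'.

Program A trace:
  After 'push 6': [6]
  After 'neg': [-6]
  After 'push 17': [-6, 17]
  After 'push -6': [-6, 17, -6]
  After 'lt': [-6, 0]
  After 'push 11': [-6, 0, 11]
  After 'push 0': [-6, 0, 11, 0]
  After 'pick 1': [-6, 0, 11, 0, 11]
  After 'add': [-6, 0, 11, 11]
  After 'neg': [-6, 0, 11, -11]
Program A final stack: [-6, 0, 11, -11]

Program B trace:
  After 'push 6': [6]
  After 'neg': [-6]
  After 'push 17': [-6, 17]
  After 'push -6': [-6, 17, -6]
  After 'lt': [-6, 0]
  After 'push 11': [-6, 0, 11]
  After 'push 0': [-6, 0, 11, 0]
  After 'dup': [-6, 0, 11, 0, 0]
  After 'drop': [-6, 0, 11, 0]
  After 'pick 1': [-6, 0, 11, 0, 11]
  After 'add': [-6, 0, 11, 11]
  After 'neg': [-6, 0, 11, -11]
Program B final stack: [-6, 0, 11, -11]
Same: yes

Answer: yes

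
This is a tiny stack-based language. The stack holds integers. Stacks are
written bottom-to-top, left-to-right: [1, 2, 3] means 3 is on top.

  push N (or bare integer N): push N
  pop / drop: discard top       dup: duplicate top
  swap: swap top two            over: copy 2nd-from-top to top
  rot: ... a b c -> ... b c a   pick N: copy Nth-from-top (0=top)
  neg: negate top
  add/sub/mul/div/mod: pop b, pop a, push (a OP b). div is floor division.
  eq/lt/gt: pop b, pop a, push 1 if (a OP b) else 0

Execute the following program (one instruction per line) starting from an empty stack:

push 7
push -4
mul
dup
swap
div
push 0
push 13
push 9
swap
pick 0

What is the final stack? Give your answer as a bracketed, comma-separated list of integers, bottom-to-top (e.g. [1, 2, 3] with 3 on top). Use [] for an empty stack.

After 'push 7': [7]
After 'push -4': [7, -4]
After 'mul': [-28]
After 'dup': [-28, -28]
After 'swap': [-28, -28]
After 'div': [1]
After 'push 0': [1, 0]
After 'push 13': [1, 0, 13]
After 'push 9': [1, 0, 13, 9]
After 'swap': [1, 0, 9, 13]
After 'pick 0': [1, 0, 9, 13, 13]

Answer: [1, 0, 9, 13, 13]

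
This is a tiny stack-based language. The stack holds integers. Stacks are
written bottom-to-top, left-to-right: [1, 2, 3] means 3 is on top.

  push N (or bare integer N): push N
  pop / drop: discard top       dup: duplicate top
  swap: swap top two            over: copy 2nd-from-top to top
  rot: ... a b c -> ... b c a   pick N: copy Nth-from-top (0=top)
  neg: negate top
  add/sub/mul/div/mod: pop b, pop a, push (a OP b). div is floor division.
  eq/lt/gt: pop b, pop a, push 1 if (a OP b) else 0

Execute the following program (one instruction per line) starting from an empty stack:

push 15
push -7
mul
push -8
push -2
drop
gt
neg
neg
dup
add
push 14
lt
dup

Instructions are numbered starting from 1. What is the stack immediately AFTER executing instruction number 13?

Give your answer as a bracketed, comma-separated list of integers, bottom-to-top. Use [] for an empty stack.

Step 1 ('push 15'): [15]
Step 2 ('push -7'): [15, -7]
Step 3 ('mul'): [-105]
Step 4 ('push -8'): [-105, -8]
Step 5 ('push -2'): [-105, -8, -2]
Step 6 ('drop'): [-105, -8]
Step 7 ('gt'): [0]
Step 8 ('neg'): [0]
Step 9 ('neg'): [0]
Step 10 ('dup'): [0, 0]
Step 11 ('add'): [0]
Step 12 ('push 14'): [0, 14]
Step 13 ('lt'): [1]

Answer: [1]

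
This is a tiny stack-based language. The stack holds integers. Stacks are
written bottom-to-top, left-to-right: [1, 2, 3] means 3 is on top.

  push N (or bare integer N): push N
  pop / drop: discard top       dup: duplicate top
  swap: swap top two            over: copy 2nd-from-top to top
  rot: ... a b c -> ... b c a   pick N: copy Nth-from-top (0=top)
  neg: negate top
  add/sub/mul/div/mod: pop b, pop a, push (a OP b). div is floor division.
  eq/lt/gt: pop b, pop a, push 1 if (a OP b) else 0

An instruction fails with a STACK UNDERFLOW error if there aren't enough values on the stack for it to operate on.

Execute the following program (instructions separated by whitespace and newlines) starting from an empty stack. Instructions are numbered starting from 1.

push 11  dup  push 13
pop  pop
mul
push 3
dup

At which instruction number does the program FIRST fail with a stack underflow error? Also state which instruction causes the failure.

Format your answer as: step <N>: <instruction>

Answer: step 6: mul

Derivation:
Step 1 ('push 11'): stack = [11], depth = 1
Step 2 ('dup'): stack = [11, 11], depth = 2
Step 3 ('push 13'): stack = [11, 11, 13], depth = 3
Step 4 ('pop'): stack = [11, 11], depth = 2
Step 5 ('pop'): stack = [11], depth = 1
Step 6 ('mul'): needs 2 value(s) but depth is 1 — STACK UNDERFLOW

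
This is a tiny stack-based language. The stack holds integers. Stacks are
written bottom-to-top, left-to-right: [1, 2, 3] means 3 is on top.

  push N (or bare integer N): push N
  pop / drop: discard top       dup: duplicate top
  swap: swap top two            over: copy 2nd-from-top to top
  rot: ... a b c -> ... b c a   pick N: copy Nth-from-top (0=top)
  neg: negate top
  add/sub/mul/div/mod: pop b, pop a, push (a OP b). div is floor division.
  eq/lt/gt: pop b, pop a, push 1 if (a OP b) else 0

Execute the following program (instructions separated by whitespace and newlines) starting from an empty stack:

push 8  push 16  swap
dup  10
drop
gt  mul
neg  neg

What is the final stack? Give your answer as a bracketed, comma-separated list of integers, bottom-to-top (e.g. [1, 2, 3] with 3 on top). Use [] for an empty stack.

After 'push 8': [8]
After 'push 16': [8, 16]
After 'swap': [16, 8]
After 'dup': [16, 8, 8]
After 'push 10': [16, 8, 8, 10]
After 'drop': [16, 8, 8]
After 'gt': [16, 0]
After 'mul': [0]
After 'neg': [0]
After 'neg': [0]

Answer: [0]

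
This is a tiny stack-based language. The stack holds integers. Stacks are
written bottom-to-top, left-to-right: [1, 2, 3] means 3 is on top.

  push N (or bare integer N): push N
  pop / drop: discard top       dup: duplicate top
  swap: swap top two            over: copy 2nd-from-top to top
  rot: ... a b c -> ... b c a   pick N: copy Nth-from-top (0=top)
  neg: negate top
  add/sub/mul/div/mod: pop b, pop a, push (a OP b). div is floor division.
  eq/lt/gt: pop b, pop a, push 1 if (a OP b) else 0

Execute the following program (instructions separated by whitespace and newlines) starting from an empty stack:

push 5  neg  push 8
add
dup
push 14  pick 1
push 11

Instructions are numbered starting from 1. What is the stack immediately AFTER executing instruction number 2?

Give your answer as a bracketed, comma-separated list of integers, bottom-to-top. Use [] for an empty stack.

Step 1 ('push 5'): [5]
Step 2 ('neg'): [-5]

Answer: [-5]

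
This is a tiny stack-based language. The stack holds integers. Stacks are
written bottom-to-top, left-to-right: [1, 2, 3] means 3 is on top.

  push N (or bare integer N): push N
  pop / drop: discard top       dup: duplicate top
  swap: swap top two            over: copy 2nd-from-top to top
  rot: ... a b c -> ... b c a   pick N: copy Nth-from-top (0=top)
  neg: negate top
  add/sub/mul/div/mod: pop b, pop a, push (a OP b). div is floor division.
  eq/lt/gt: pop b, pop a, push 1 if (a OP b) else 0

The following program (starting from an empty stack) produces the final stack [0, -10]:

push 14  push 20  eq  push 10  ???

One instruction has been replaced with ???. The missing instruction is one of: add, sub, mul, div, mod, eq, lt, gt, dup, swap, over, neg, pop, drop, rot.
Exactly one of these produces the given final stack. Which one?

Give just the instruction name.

Answer: neg

Derivation:
Stack before ???: [0, 10]
Stack after ???:  [0, -10]
The instruction that transforms [0, 10] -> [0, -10] is: neg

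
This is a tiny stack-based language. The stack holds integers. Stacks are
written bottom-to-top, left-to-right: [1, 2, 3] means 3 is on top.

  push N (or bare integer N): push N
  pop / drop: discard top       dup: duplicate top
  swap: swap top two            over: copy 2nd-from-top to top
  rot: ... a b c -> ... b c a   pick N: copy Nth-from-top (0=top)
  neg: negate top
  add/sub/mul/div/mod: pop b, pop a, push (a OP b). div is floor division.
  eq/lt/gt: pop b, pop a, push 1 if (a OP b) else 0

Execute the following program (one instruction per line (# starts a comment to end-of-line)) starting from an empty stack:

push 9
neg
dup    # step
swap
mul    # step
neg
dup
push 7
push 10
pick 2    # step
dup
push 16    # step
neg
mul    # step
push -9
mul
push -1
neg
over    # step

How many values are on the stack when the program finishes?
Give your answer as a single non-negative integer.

Answer: 8

Derivation:
After 'push 9': stack = [9] (depth 1)
After 'neg': stack = [-9] (depth 1)
After 'dup': stack = [-9, -9] (depth 2)
After 'swap': stack = [-9, -9] (depth 2)
After 'mul': stack = [81] (depth 1)
After 'neg': stack = [-81] (depth 1)
After 'dup': stack = [-81, -81] (depth 2)
After 'push 7': stack = [-81, -81, 7] (depth 3)
After 'push 10': stack = [-81, -81, 7, 10] (depth 4)
After 'pick 2': stack = [-81, -81, 7, 10, -81] (depth 5)
After 'dup': stack = [-81, -81, 7, 10, -81, -81] (depth 6)
After 'push 16': stack = [-81, -81, 7, 10, -81, -81, 16] (depth 7)
After 'neg': stack = [-81, -81, 7, 10, -81, -81, -16] (depth 7)
After 'mul': stack = [-81, -81, 7, 10, -81, 1296] (depth 6)
After 'push -9': stack = [-81, -81, 7, 10, -81, 1296, -9] (depth 7)
After 'mul': stack = [-81, -81, 7, 10, -81, -11664] (depth 6)
After 'push -1': stack = [-81, -81, 7, 10, -81, -11664, -1] (depth 7)
After 'neg': stack = [-81, -81, 7, 10, -81, -11664, 1] (depth 7)
After 'over': stack = [-81, -81, 7, 10, -81, -11664, 1, -11664] (depth 8)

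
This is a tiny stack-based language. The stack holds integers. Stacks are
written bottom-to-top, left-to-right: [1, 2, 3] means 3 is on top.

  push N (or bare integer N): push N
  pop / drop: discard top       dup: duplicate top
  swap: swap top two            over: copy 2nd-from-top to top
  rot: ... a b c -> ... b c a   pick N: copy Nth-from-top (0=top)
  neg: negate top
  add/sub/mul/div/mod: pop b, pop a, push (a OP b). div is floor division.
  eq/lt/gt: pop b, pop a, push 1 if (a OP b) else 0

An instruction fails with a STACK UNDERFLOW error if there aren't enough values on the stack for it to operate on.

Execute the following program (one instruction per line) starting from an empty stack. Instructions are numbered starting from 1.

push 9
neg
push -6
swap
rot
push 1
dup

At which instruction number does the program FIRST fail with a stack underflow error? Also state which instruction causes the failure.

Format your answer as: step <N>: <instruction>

Answer: step 5: rot

Derivation:
Step 1 ('push 9'): stack = [9], depth = 1
Step 2 ('neg'): stack = [-9], depth = 1
Step 3 ('push -6'): stack = [-9, -6], depth = 2
Step 4 ('swap'): stack = [-6, -9], depth = 2
Step 5 ('rot'): needs 3 value(s) but depth is 2 — STACK UNDERFLOW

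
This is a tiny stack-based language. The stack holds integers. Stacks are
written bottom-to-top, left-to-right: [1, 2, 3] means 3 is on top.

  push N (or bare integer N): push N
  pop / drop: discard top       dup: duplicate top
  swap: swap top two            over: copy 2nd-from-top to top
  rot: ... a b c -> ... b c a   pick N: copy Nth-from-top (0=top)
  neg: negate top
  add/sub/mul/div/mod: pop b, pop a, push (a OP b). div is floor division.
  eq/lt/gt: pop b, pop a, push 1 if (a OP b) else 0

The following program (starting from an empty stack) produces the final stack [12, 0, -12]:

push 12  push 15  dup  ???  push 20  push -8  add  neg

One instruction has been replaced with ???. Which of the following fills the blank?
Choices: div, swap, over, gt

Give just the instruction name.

Stack before ???: [12, 15, 15]
Stack after ???:  [12, 0]
Checking each choice:
  div: produces [12, 1, -12]
  swap: produces [12, 15, 15, -12]
  over: produces [12, 15, 15, 15, -12]
  gt: MATCH


Answer: gt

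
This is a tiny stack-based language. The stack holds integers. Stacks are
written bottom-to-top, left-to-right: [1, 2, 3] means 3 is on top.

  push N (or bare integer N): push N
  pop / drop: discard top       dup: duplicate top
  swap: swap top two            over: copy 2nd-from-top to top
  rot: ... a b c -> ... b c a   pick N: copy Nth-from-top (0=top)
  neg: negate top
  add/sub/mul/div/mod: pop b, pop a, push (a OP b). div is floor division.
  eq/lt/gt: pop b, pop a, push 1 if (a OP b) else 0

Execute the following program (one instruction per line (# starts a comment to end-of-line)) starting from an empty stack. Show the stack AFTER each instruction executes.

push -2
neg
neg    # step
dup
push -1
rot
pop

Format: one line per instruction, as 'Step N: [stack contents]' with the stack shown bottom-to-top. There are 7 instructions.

Step 1: [-2]
Step 2: [2]
Step 3: [-2]
Step 4: [-2, -2]
Step 5: [-2, -2, -1]
Step 6: [-2, -1, -2]
Step 7: [-2, -1]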